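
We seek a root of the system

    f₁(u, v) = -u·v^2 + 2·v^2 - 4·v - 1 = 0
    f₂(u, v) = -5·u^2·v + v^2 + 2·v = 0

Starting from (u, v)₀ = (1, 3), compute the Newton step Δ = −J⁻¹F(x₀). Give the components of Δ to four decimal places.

At (1, 3): F = (-4.0000, 0.0000).
Jacobian J = [[-v^2, -2·u·v + 4·v - 4], [-10·u·v, -5·u^2 + 2·v + 2]].
At the point, J = [[-9.0000, 2.0000], [-30.0000, 3.0000]] (det J = 33.0000).
Solving J·Δ = −F gives Δ = (0.3636, 3.6364).

(0.3636, 3.6364)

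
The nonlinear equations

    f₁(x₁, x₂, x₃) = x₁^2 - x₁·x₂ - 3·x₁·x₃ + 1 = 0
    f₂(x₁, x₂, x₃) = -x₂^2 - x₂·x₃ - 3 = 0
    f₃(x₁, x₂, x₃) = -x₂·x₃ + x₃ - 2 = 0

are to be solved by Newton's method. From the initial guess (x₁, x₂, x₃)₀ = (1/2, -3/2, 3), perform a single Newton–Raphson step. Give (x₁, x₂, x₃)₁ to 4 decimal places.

(-0.1731, 0.7500, 3.5000)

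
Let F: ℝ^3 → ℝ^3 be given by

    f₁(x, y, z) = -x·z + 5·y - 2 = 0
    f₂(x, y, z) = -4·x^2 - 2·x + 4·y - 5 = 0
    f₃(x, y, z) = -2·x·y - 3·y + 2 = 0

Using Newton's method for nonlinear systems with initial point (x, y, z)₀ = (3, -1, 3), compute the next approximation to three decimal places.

At (3, -1, 3): F = (-16.000, -51.000, 11.000).
Jacobian J = [[-z, 5, -x], [-8·x - 2, 4, 0], [-2·y, -2·x - 3, 0]].
At the point, J = [[-3.000, 5.000, -3.000], [-26.000, 4.000, 0.000], [2.000, -9.000, 0.000]] (det J = -678.000).
Solving J·Δ = −F gives Δ = (-1.836, 0.814, -2.140).
Then the next iterate is (x, y, z)₁ = (1.164, -0.186, 0.860).

(1.164, -0.186, 0.860)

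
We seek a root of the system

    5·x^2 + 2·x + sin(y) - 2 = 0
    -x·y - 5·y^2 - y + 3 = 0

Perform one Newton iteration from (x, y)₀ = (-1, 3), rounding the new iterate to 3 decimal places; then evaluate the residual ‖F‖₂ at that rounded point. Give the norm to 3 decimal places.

At (-1, 3): F = (1.14112, -42.000).
Jacobian J = [[10·x + 2, cos(y)], [-y, -x - 10·y - 1]].
At the point, J = [[-8.000, -0.98999], [-3.000, -30.000]] (det J = 237.03002).
Solving J·Δ = −F gives Δ = (0.320, -1.432).
Then the next iterate is (x, y)₁ = (-0.680, 1.568).
Re-evaluating at (-0.680, 1.568): F = (-0.04800, -9.79488), so ‖F‖₂ = 9.795.

9.795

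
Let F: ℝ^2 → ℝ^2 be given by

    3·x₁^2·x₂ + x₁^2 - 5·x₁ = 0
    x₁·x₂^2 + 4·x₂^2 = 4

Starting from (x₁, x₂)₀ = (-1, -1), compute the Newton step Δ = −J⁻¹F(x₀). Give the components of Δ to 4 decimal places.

(5.0000, 0.6667)

At (-1, -1): F = (3.0000, -1.0000).
Jacobian J = [[6·x₁·x₂ + 2·x₁ - 5, 3·x₁^2], [x₂^2, 2·x₁·x₂ + 8·x₂]].
At the point, J = [[-1.0000, 3.0000], [1.0000, -6.0000]] (det J = 3.0000).
Solving J·Δ = −F gives Δ = (5.0000, 0.6667).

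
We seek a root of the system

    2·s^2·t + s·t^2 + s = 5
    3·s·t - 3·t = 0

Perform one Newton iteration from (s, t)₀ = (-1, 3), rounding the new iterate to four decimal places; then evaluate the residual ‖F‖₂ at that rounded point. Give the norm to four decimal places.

6.0415

At (-1, 3): F = (-9.0000, -18.0000).
Jacobian J = [[4·s·t + t^2 + 1, 2·s^2 + 2·s·t], [3·t, 3·s - 3]].
At the point, J = [[-2.0000, -4.0000], [9.0000, -6.0000]] (det J = 48.0000).
Solving J·Δ = −F gives Δ = (0.3750, -2.4375).
Then the next iterate is (s, t)₁ = (-0.6250, 0.5625).
Re-evaluating at (-0.6250, 0.5625): F = (-5.383301, -2.742188), so ‖F‖₂ = 6.0415.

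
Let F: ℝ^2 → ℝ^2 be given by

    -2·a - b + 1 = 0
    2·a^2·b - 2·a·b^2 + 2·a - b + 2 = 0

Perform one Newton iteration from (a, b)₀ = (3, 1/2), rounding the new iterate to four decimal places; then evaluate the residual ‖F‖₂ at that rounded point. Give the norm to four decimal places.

0.9458

At (3, 1/2): F = (-5.5000, 15.0000).
Jacobian J = [[-2, -1], [4·a·b - 2·b^2 + 2, 2·a^2 - 4·a·b - 1]].
At the point, J = [[-2.0000, -1.0000], [7.5000, 11.0000]] (det J = -14.5000).
Solving J·Δ = −F gives Δ = (-3.1379, 0.7759).
Then the next iterate is (a, b)₁ = (-0.1379, 1.2759).
Re-evaluating at (-0.1379, 1.2759): F = (-0.0001, 0.945807), so ‖F‖₂ = 0.9458.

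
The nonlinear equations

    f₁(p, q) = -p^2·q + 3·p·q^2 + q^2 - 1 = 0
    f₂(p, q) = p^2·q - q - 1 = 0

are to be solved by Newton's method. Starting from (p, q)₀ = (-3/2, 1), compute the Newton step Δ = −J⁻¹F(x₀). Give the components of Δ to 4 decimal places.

At (-3/2, 1): F = (-6.7500, 0.2500).
Jacobian J = [[-2·p·q + 3·q^2, -p^2 + 6·p·q + 2·q], [2·p·q, p^2 - 1]].
At the point, J = [[6.0000, -9.2500], [-3.0000, 1.2500]] (det J = -20.2500).
Solving J·Δ = −F gives Δ = (-0.3025, -0.9259).

(-0.3025, -0.9259)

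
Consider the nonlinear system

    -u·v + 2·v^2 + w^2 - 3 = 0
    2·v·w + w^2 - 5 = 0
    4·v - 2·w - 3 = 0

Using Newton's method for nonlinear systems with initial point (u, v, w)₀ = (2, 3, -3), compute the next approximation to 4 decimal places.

(-5.4444, 0.6667, -0.1667)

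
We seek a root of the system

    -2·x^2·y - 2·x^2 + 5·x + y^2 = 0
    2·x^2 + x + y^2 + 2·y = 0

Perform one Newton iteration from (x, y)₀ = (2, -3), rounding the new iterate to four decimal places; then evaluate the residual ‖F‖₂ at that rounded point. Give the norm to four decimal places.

At (2, -3): F = (35.0000, 13.0000).
Jacobian J = [[-4·x·y - 4·x + 5, -2·x^2 + 2·y], [4·x + 1, 2·y + 2]].
At the point, J = [[21.0000, -14.0000], [9.0000, -4.0000]] (det J = 42.0000).
Solving J·Δ = −F gives Δ = (-1.0000, 1.0000).
Then the next iterate is (x, y)₁ = (1.0000, -2.0000).
Re-evaluating at (1.0000, -2.0000): F = (11.0000, 3.0000), so ‖F‖₂ = 11.4018.

11.4018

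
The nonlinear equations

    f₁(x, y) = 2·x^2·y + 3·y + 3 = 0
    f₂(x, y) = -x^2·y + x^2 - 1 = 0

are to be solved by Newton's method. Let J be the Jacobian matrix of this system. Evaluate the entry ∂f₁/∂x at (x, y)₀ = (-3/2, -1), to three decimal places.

6.000

∂f₁/∂x = 4·x·y.
At (-3/2, -1) this is 6.000.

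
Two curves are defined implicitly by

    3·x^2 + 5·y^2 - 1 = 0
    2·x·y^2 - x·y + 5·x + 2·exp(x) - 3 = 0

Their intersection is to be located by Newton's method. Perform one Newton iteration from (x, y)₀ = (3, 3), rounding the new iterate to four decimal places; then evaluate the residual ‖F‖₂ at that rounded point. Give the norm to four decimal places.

42.9085

At (3, 3): F = (71.0000, 97.171074).
Jacobian J = [[6·x, 10·y], [2·y^2 - y + 2·exp(x) + 5, 4·x·y - x]].
At the point, J = [[18.0000, 30.0000], [60.171074, 33.0000]] (det J = -1211.132215).
Solving J·Δ = −F gives Δ = (-0.4724, -2.0832).
Then the next iterate is (x, y)₁ = (2.5276, 0.9168).
Re-evaluating at (2.5276, 0.9168): F = (22.368896, 36.616532), so ‖F‖₂ = 42.9085.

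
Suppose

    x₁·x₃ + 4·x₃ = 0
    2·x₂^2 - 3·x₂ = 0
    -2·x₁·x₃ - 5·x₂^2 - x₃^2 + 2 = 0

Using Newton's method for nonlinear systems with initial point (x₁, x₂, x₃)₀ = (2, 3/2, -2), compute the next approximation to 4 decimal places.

(3.3125, 1.5000, 0.4375)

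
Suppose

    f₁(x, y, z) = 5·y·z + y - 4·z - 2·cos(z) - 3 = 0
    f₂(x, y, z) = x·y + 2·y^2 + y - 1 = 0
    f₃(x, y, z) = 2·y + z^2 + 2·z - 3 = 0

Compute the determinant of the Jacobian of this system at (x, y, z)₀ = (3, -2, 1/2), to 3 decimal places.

J = [[0, 5·z + 1, 5·y + 2·sin(z) - 4], [y, x + 4·y + 1, 0], [0, 2, 2·z + 2]].
At the point, J = [[0.000, 3.500, -13.04115], [-2.000, -4.000, 0.000], [0.000, 2.000, 3.000]].
det J = 73.165.

73.165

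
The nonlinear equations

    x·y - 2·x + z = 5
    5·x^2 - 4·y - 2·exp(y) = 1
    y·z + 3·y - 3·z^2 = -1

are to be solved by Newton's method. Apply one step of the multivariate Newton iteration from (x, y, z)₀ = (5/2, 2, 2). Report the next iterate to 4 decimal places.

At (5/2, 2, 2): F = (-3.0000, 7.471888, -1.0000).
Jacobian J = [[y - 2, x, 1], [10·x, -2·exp(y) - 4, 0], [0, z + 3, y - 6·z]].
At the point, J = [[0.0000, 2.5000, 1.0000], [25.0000, -18.778112, 0.0000], [0.0000, 5.0000, -10.0000]] (det J = 750.0000).
Solving J·Δ = −F gives Δ = (0.4773, 1.0333, 0.4167).
Then the next iterate is (x, y, z)₁ = (2.9773, 3.0333, 2.4167).

(2.9773, 3.0333, 2.4167)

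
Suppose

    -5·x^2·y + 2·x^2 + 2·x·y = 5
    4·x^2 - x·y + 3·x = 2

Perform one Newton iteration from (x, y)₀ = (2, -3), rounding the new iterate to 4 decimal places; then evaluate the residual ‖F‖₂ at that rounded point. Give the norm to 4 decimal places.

4.6725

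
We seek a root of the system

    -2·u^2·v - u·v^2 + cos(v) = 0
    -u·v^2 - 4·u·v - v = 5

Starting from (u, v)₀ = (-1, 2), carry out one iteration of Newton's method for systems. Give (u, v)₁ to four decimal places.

At (-1, 2): F = (-0.416147, 5.0000).
Jacobian J = [[-4·u·v - v^2, -2·u^2 - 2·u·v - sin(v)], [-v^2 - 4·v, -2·u·v - 4·u - 1]].
At the point, J = [[4.0000, 1.090703], [-12.0000, 7.0000]] (det J = 41.088431).
Solving J·Δ = −F gives Δ = (0.2036, -0.3652).
Then the next iterate is (u, v)₁ = (-0.7964, 1.6348).

(-0.7964, 1.6348)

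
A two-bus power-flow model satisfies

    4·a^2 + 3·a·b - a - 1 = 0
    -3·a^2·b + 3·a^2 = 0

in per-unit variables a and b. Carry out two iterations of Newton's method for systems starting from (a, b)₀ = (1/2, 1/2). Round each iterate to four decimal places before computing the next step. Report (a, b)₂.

At (1/2, 1/2): F = (0.2500, 0.3750).
Jacobian J = [[8·a + 3·b - 1, 3·a], [-6·a·b + 6·a, -3·a^2]].
At the point, J = [[4.5000, 1.5000], [1.5000, -0.7500]] (det J = -5.6250).
Solving J·Δ = −F gives Δ = (-0.1333, 0.2333).
Then the next iterate is (a, b)₁ = (0.3667, 0.7333).
Round to (0.3667, 0.7333) and repeat: F = (-0.022121, 0.107589), J = [[4.1335, 1.1001], [0.586793, -0.403407]].
Δ = (-0.0473, 0.1979), so (a, b)₂ = (0.3194, 0.9312).

(0.3194, 0.9312)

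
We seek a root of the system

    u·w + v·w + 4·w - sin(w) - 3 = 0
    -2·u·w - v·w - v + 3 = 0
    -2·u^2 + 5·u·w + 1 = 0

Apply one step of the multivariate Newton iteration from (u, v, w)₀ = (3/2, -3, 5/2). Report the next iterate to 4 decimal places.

(1.5572, -1.3674, 0.4171)

At (3/2, -3, 5/2): F = (2.651528, 6.0000, 15.2500).
Jacobian J = [[w, w, u + v - cos(w) + 4], [-2·w, -w - 1, -2·u - v], [-4·u + 5·w, 0, 5·u]].
At the point, J = [[2.5000, 2.5000, 3.301144], [-5.0000, -3.5000, 0.0000], [6.5000, 0.0000, 7.5000]] (det J = 103.226017).
Solving J·Δ = −F gives Δ = (0.0572, 1.6326, -2.0829).
Then the next iterate is (u, v, w)₁ = (1.5572, -1.3674, 0.4171).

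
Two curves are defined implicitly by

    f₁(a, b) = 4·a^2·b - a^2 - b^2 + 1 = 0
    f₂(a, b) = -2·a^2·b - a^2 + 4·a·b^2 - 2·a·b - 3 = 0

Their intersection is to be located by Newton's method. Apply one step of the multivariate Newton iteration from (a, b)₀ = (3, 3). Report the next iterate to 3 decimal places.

At (3, 3): F = (91.000, 24.000).
Jacobian J = [[8·a·b - 2·a, 4·a^2 - 2·b], [-4·a·b - 2·a + 4·b^2 - 2·b, -2·a^2 + 8·a·b - 2·a]].
At the point, J = [[66.000, 30.000], [-12.000, 48.000]] (det J = 3528.000).
Solving J·Δ = −F gives Δ = (-1.034, -0.759).
Then the next iterate is (a, b)₁ = (1.966, 2.241).

(1.966, 2.241)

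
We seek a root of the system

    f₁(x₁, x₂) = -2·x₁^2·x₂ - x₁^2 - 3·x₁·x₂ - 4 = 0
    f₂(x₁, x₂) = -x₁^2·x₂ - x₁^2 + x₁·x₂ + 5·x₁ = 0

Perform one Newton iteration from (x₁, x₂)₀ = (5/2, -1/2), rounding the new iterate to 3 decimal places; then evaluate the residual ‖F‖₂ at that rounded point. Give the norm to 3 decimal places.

11.712

At (5/2, -1/2): F = (-0.250, 8.125).
Jacobian J = [[-4·x₁·x₂ - 2·x₁ - 3·x₂, -2·x₁^2 - 3·x₁], [-2·x₁·x₂ - 2·x₁ + x₂ + 5, -x₁^2 + x₁]].
At the point, J = [[1.500, -20.000], [2.000, -3.750]] (det J = 34.375).
Solving J·Δ = −F gives Δ = (-4.755, -0.369).
Then the next iterate is (x₁, x₂)₁ = (-2.255, -0.869).
Re-evaluating at (-2.255, -0.869): F = (-6.12604, -9.98154), so ‖F‖₂ = 11.712.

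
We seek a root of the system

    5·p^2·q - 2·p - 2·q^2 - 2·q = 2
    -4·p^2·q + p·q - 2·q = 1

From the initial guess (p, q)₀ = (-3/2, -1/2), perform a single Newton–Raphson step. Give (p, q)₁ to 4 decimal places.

(0.2143, -0.9714)

At (-3/2, -1/2): F = (-4.1250, 5.2500).
Jacobian J = [[10·p·q - 2, 5·p^2 - 4·q - 2], [-8·p·q + q, -4·p^2 + p - 2]].
At the point, J = [[5.5000, 11.2500], [-6.5000, -12.5000]] (det J = 4.3750).
Solving J·Δ = −F gives Δ = (1.7143, -0.4714).
Then the next iterate is (p, q)₁ = (0.2143, -0.9714).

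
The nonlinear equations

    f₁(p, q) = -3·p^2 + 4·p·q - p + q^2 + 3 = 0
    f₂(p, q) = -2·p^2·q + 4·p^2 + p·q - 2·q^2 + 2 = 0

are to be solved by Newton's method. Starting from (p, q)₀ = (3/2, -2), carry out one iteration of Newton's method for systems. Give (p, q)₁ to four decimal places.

(0.8713, -1.0336)

At (3/2, -2): F = (-13.2500, 9.0000).
Jacobian J = [[-6·p + 4·q - 1, 4·p + 2·q], [-4·p·q + 8·p + q, -2·p^2 + p - 4·q]].
At the point, J = [[-18.0000, 2.0000], [22.0000, 5.0000]] (det J = -134.0000).
Solving J·Δ = −F gives Δ = (-0.6287, 0.9664).
Then the next iterate is (p, q)₁ = (0.8713, -1.0336).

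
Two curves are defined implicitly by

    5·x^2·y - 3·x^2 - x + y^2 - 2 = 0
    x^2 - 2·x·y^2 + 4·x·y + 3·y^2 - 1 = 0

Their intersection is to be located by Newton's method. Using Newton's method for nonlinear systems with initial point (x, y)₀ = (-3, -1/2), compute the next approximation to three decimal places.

(-1.999, -0.131)

At (-3, -1/2): F = (-48.250, 16.250).
Jacobian J = [[10·x·y - 6·x - 1, 5·x^2 + 2·y], [2·x - 2·y^2 + 4·y, -4·x·y + 4·x + 6·y]].
At the point, J = [[32.000, 44.000], [-8.500, -21.000]] (det J = -298.000).
Solving J·Δ = −F gives Δ = (1.001, 0.369).
Then the next iterate is (x, y)₁ = (-1.999, -0.131).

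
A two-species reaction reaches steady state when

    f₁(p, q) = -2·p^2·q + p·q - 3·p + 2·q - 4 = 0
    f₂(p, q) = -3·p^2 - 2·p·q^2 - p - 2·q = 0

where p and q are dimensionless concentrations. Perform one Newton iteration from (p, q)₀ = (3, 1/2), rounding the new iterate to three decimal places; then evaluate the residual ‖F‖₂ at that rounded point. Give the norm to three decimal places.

At (3, 1/2): F = (-19.500, -32.500).
Jacobian J = [[-4·p·q + q - 3, -2·p^2 + p + 2], [-6·p - 2·q^2 - 1, -4·p·q - 2]].
At the point, J = [[-8.500, -13.000], [-19.500, -8.000]] (det J = -185.500).
Solving J·Δ = −F gives Δ = (-1.437, -0.561).
Then the next iterate is (p, q)₁ = (1.563, -0.061).
Re-evaluating at (1.563, -0.061): F = (-8.60830, -8.78154), so ‖F‖₂ = 12.297.

12.297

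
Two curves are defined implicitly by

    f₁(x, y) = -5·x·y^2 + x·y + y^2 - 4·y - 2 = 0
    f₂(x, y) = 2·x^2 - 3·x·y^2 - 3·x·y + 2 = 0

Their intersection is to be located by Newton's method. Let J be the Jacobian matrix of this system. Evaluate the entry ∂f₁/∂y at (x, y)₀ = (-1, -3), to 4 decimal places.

∂f₁/∂y = -10·x·y + x + 2·y - 4.
At (-1, -3) this is -41.0000.

-41.0000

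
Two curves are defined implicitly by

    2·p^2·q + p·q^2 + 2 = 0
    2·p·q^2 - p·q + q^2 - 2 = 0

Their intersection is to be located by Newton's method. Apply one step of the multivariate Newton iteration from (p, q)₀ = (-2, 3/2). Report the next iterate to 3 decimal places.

At (-2, 3/2): F = (9.500, -5.750).
Jacobian J = [[4·p·q + q^2, 2·p^2 + 2·p·q], [2·q^2 - q, 4·p·q - p + 2·q]].
At the point, J = [[-9.750, 2.000], [3.000, -7.000]] (det J = 62.250).
Solving J·Δ = −F gives Δ = (0.884, -0.443).
Then the next iterate is (p, q)₁ = (-1.116, 1.057).

(-1.116, 1.057)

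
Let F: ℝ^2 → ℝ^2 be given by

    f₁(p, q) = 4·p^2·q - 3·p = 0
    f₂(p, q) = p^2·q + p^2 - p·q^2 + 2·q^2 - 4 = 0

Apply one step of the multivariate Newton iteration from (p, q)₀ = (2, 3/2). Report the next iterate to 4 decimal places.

(1.4000, 1.1625)

At (2, 3/2): F = (18.0000, 6.0000).
Jacobian J = [[8·p·q - 3, 4·p^2], [2·p·q + 2·p - q^2, p^2 - 2·p·q + 4·q]].
At the point, J = [[21.0000, 16.0000], [7.7500, 4.0000]] (det J = -40.0000).
Solving J·Δ = −F gives Δ = (-0.6000, -0.3375).
Then the next iterate is (p, q)₁ = (1.4000, 1.1625).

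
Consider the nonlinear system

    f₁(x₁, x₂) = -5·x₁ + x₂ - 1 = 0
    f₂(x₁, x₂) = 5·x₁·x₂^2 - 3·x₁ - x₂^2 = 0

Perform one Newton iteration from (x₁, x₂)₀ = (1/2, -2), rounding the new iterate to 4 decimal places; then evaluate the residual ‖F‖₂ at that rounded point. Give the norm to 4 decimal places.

521.6825

At (1/2, -2): F = (-5.5000, 4.5000).
Jacobian J = [[-5, 1], [5·x₂^2 - 3, 10·x₁·x₂ - 2·x₂]].
At the point, J = [[-5.0000, 1.0000], [17.0000, -6.0000]] (det J = 13.0000).
Solving J·Δ = −F gives Δ = (-2.1923, -5.4615).
Then the next iterate is (x₁, x₂)₁ = (-1.6923, -7.4615).
Re-evaluating at (-1.6923, -7.4615): F = (0.0000, -521.682483), so ‖F‖₂ = 521.6825.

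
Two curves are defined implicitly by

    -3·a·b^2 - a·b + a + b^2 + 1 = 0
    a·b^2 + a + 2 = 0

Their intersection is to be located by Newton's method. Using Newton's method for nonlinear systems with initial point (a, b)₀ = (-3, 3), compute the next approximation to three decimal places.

At (-3, 3): F = (97.000, -28.000).
Jacobian J = [[-3·b^2 - b + 1, -6·a·b - a + 2·b], [b^2 + 1, 2·a·b]].
At the point, J = [[-29.000, 63.000], [10.000, -18.000]] (det J = -108.000).
Solving J·Δ = −F gives Δ = (0.167, -1.463).
Then the next iterate is (a, b)₁ = (-2.833, 1.537).

(-2.833, 1.537)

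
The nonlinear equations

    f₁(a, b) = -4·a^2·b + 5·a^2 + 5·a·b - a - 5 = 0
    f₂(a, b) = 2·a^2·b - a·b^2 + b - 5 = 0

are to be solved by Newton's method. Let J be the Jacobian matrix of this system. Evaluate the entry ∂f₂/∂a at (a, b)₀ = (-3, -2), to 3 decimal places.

∂f₂/∂a = 4·a·b - b^2.
At (-3, -2) this is 20.000.

20.000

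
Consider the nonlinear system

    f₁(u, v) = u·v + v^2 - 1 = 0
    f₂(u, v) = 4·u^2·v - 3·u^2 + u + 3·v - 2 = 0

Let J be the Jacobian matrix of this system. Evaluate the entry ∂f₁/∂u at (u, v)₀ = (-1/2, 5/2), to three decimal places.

2.500

∂f₁/∂u = v.
At (-1/2, 5/2) this is 2.500.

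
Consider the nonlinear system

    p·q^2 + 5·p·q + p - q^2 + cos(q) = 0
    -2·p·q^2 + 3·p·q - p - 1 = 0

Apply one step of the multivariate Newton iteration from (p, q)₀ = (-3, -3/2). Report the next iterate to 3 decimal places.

(-0.600, -1.315)

At (-3, -3/2): F = (10.57074, 29.000).
Jacobian J = [[q^2 + 5·q + 1, 2·p·q + 5·p - 2·q - sin(q)], [-2·q^2 + 3·q - 1, -4·p·q + 3·p]].
At the point, J = [[-4.250, -2.00251], [-10.000, -27.000]] (det J = 94.72495).
Solving J·Δ = −F gives Δ = (2.400, 0.185).
Then the next iterate is (p, q)₁ = (-0.600, -1.315).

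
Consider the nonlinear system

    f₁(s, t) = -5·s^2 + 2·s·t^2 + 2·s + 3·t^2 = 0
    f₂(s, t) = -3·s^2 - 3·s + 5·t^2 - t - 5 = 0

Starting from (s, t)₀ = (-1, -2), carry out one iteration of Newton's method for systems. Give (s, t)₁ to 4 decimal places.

(-0.6789, -1.1446)

At (-1, -2): F = (-3.0000, 17.0000).
Jacobian J = [[-10·s + 2·t^2 + 2, 4·s·t + 6·t], [-6·s - 3, 10·t - 1]].
At the point, J = [[20.0000, -4.0000], [3.0000, -21.0000]] (det J = -408.0000).
Solving J·Δ = −F gives Δ = (0.3211, 0.8554).
Then the next iterate is (s, t)₁ = (-0.6789, -1.1446).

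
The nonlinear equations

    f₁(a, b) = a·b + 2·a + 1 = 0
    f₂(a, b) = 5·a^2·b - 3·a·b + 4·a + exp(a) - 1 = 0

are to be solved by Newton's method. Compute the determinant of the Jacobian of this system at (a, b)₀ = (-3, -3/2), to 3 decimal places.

187.649

J = [[b + 2, a], [10·a·b - 3·b + exp(a) + 4, 5·a^2 - 3·a]].
At the point, J = [[0.500, -3.000], [53.54979, 54.000]].
det J = 187.649.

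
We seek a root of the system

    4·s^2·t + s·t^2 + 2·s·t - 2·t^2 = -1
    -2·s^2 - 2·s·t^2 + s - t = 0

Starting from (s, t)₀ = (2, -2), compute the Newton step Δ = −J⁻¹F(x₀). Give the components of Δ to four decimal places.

(-1.0278, 0.3056)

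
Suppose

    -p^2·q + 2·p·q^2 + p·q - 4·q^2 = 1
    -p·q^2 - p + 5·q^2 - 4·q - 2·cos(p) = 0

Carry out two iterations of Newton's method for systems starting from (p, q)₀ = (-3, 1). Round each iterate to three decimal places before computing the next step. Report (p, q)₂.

(3.452, 0.528)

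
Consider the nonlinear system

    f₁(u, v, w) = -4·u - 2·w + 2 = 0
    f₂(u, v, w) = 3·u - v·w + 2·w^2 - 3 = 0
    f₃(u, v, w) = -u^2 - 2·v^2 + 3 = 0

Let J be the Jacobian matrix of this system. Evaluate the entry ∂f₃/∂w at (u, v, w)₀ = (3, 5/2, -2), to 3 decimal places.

0.000

∂f₃/∂w = 0.
At (3, 5/2, -2) this is 0.000.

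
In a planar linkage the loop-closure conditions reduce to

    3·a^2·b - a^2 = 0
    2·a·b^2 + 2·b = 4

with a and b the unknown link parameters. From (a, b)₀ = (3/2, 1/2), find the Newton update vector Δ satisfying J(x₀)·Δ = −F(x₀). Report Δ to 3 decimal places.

(-5.045, 0.955)

At (3/2, 1/2): F = (1.125, -2.250).
Jacobian J = [[6·a·b - 2·a, 3·a^2], [2·b^2, 4·a·b + 2]].
At the point, J = [[1.500, 6.750], [0.500, 5.000]] (det J = 4.125).
Solving J·Δ = −F gives Δ = (-5.045, 0.955).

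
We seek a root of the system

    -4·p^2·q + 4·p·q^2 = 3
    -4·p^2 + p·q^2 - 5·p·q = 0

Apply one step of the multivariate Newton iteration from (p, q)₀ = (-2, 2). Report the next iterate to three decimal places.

At (-2, 2): F = (-67.000, -4.000).
Jacobian J = [[-8·p·q + 4·q^2, -4·p^2 + 8·p·q], [-8·p + q^2 - 5·q, 2·p·q - 5·p]].
At the point, J = [[48.000, -48.000], [10.000, 2.000]] (det J = 576.000).
Solving J·Δ = −F gives Δ = (0.566, -0.830).
Then the next iterate is (p, q)₁ = (-1.434, 1.170).

(-1.434, 1.170)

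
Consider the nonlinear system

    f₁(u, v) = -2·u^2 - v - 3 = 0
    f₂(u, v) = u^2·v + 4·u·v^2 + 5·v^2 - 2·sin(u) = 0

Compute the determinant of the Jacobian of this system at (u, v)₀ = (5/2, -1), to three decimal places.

J = [[-4·u, -1], [2·u·v + 4·v^2 - 2·cos(u), u^2 + 8·u·v + 10·v]].
At the point, J = [[-10.000, -1.000], [0.60229, -23.750]].
det J = 238.102.

238.102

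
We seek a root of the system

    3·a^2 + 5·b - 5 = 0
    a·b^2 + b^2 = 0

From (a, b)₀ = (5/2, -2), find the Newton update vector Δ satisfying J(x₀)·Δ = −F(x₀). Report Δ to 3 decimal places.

(-0.533, 0.848)

At (5/2, -2): F = (3.750, 14.000).
Jacobian J = [[6·a, 5], [b^2, 2·a·b + 2·b]].
At the point, J = [[15.000, 5.000], [4.000, -14.000]] (det J = -230.000).
Solving J·Δ = −F gives Δ = (-0.533, 0.848).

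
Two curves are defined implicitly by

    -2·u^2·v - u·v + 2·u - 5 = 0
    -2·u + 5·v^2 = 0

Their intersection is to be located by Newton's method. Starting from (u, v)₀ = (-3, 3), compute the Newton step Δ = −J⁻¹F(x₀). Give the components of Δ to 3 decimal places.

(0.897, -1.640)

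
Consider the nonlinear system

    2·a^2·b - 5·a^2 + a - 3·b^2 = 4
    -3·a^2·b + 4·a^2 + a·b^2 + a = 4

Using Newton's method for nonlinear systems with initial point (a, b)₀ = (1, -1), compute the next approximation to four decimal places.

(1.3968, 1.2698)

At (1, -1): F = (-13.0000, 5.0000).
Jacobian J = [[4·a·b - 10·a + 1, 2·a^2 - 6·b], [-6·a·b + 8·a + b^2 + 1, -3·a^2 + 2·a·b]].
At the point, J = [[-13.0000, 8.0000], [16.0000, -5.0000]] (det J = -63.0000).
Solving J·Δ = −F gives Δ = (0.3968, 2.2698).
Then the next iterate is (a, b)₁ = (1.3968, 1.2698).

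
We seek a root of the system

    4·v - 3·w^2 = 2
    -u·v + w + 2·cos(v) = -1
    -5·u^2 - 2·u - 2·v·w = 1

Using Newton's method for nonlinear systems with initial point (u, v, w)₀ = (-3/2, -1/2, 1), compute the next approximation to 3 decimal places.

At (-3/2, -1/2, 1): F = (-7.000, 3.00517, -8.250).
Jacobian J = [[0, 4, -6·w], [-v, -u - 2·sin(v), 1], [-10·u - 2, -2·w, -2·v]].
At the point, J = [[0.000, 4.000, -6.000], [0.500, 2.45885, 1.000], [13.000, -2.000, 1.000]] (det J = 247.79038).
Solving J·Δ = −F gives Δ = (0.653, -0.693, -1.628).
Then the next iterate is (u, v, w)₁ = (-0.847, -1.193, -0.628).

(-0.847, -1.193, -0.628)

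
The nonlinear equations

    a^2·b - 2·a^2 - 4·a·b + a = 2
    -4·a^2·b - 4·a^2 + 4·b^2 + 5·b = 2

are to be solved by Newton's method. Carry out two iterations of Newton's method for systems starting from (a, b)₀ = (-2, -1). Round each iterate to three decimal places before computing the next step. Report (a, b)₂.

(0.279, -1.687)

At (-2, -1): F = (-24.000, -3.000).
Jacobian J = [[2·a·b - 4·a - 4·b + 1, a^2 - 4·a], [-8·a·b - 8·a, -4·a^2 + 8·b + 5]].
At the point, J = [[17.000, 12.000], [0.000, -19.000]] (det J = -323.000).
Solving J·Δ = −F gives Δ = (1.523, -0.158).
Then the next iterate is (a, b)₁ = (-0.477, -1.158).
Round to (-0.477, -1.158) and repeat: F = (-5.40500, -2.28235), J = [[8.64473, 2.13553], [-0.60293, -5.17412]].
Δ = (0.756, -0.529), so (a, b)₂ = (0.279, -1.687).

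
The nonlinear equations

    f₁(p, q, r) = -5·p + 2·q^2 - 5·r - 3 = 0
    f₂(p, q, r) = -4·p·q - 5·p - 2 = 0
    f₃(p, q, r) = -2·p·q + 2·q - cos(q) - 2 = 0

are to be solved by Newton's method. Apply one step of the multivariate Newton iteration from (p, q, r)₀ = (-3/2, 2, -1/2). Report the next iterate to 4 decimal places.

(-0.4982, 1.2539, 0.3044)

At (-3/2, 2, -1/2): F = (15.0000, 17.5000, 8.416147).
Jacobian J = [[-5, 4·q, -5], [-4·q - 5, -4·p, 0], [-2·q, -2·p + sin(q) + 2, 0]].
At the point, J = [[-5.0000, 8.0000, -5.0000], [-13.0000, 6.0000, 0.0000], [-4.0000, 5.909297, 0.0000]] (det J = 264.104333).
Solving J·Δ = −F gives Δ = (1.0018, -0.7461, 0.8044).
Then the next iterate is (p, q, r)₁ = (-0.4982, 1.2539, 0.3044).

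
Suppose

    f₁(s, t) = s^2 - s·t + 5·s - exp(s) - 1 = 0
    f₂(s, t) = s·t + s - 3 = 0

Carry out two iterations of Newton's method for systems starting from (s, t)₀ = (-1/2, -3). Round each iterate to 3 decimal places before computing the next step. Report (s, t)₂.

At (-1/2, -3): F = (-5.35653, -2.000).
Jacobian J = [[2·s - t - exp(s) + 5, -s], [t + 1, s]].
At the point, J = [[6.39347, 0.500], [-2.000, -0.500]] (det J = -2.19673).
Solving J·Δ = −F gives Δ = (1.674, -10.698).
Then the next iterate is (s, t)₁ = (1.174, -13.698).
Round to (1.174, -13.698) and repeat: F = (19.09482, -17.90745), J = [[17.81109, -1.174], [-12.698, 1.174]].
Δ = (-0.232, 12.742), so (s, t)₂ = (0.942, -0.956).

(0.942, -0.956)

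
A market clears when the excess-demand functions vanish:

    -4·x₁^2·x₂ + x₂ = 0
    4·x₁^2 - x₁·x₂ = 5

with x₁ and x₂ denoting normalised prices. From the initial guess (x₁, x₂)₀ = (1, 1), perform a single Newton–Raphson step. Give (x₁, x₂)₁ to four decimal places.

At (1, 1): F = (-3.0000, -2.0000).
Jacobian J = [[-8·x₁·x₂, -4·x₁^2 + 1], [8·x₁ - x₂, -x₁]].
At the point, J = [[-8.0000, -3.0000], [7.0000, -1.0000]] (det J = 29.0000).
Solving J·Δ = −F gives Δ = (0.1034, -1.2759).
Then the next iterate is (x₁, x₂)₁ = (1.1034, -0.2759).

(1.1034, -0.2759)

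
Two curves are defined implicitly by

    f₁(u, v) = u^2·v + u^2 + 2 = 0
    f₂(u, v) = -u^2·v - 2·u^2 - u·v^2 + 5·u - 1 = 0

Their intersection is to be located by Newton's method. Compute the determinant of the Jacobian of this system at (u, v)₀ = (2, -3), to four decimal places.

J = [[2·u·v + 2·u, u^2], [-2·u·v - 4·u - v^2 + 5, -u^2 - 2·u·v]].
At the point, J = [[-8.0000, 4.0000], [0.0000, 8.0000]].
det J = -64.0000.

-64.0000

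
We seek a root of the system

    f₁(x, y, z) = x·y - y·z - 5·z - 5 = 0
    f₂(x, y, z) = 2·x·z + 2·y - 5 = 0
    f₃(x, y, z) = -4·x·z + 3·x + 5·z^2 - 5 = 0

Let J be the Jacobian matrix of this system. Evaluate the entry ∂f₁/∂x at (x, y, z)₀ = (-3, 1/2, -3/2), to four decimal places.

∂f₁/∂x = y.
At (-3, 1/2, -3/2) this is 0.5000.

0.5000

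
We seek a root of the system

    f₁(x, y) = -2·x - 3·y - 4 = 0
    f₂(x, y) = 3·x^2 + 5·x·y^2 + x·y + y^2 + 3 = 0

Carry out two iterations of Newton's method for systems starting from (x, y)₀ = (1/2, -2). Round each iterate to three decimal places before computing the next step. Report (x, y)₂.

(-0.406, -1.063)

At (1/2, -2): F = (1.000, 16.750).
Jacobian J = [[-2, -3], [6·x + 5·y^2 + y, 10·x·y + x + 2·y]].
At the point, J = [[-2.000, -3.000], [21.000, -13.500]] (det J = 90.000).
Solving J·Δ = −F gives Δ = (-0.408, 0.606).
Then the next iterate is (x, y)₁ = (0.092, -1.394).
Round to (0.092, -1.394) and repeat: F = (-0.002, 5.73427), J = [[-2.000, -3.000], [8.87418, -3.97848]].
Δ = (-0.498, 0.331), so (x, y)₂ = (-0.406, -1.063).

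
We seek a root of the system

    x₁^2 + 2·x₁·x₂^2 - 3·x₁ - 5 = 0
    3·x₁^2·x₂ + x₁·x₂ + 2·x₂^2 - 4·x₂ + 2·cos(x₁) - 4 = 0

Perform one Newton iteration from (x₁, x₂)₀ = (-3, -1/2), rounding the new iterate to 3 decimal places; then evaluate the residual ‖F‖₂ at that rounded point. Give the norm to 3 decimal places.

At (-3, -1/2): F = (11.500, -15.47998).
Jacobian J = [[2·x₁ + 2·x₂^2 - 3, 4·x₁·x₂], [6·x₁·x₂ + x₂ - 2·sin(x₁), 3·x₁^2 + x₁ + 4·x₂ - 4]].
At the point, J = [[-8.500, 6.000], [8.78224, 18.000]] (det J = -205.69344).
Solving J·Δ = −F gives Δ = (1.458, 0.149).
Then the next iterate is (x₁, x₂)₁ = (-1.542, -0.351).
Re-evaluating at (-1.542, -0.351): F = (1.62381, -4.25456), so ‖F‖₂ = 4.554.

4.554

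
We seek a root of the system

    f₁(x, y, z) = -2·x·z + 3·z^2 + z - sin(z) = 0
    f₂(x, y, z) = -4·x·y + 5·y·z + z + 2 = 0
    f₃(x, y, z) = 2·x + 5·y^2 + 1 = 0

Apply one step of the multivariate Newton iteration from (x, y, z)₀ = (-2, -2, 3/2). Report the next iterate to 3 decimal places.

(-1.243, -1.074, 0.712)

At (-2, -2, 3/2): F = (13.25251, -27.500, 17.000).
Jacobian J = [[-2·z, 0, -2·x + 6·z - cos(z) + 1], [-4·y, -4·x + 5·z, 5·y + 1], [2, 10·y, 0]].
At the point, J = [[-3.000, 0.000, 13.92926], [8.000, 15.500, -9.000], [2.000, -20.000, 0.000]] (det J = -2120.48919).
Solving J·Δ = −F gives Δ = (0.757, 0.926, -0.788).
Then the next iterate is (x, y, z)₁ = (-1.243, -1.074, 0.712).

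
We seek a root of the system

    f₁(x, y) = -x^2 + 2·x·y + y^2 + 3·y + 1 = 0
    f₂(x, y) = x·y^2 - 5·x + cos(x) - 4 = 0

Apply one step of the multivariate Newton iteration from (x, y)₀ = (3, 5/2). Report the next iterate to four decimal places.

(13.7655, 1.7868)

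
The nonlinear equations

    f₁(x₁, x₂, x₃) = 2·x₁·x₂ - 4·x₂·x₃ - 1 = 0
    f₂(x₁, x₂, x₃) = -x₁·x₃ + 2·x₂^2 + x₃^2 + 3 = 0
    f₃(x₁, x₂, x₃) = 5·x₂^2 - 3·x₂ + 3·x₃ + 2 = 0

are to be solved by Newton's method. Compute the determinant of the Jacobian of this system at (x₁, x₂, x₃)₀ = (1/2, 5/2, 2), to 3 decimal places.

163.000

J = [[2·x₂, 2·x₁ - 4·x₃, -4·x₂], [-x₃, 4·x₂, -x₁ + 2·x₃], [0, 10·x₂ - 3, 3]].
At the point, J = [[5.000, -7.000, -10.000], [-2.000, 10.000, 3.500], [0.000, 22.000, 3.000]].
det J = 163.000.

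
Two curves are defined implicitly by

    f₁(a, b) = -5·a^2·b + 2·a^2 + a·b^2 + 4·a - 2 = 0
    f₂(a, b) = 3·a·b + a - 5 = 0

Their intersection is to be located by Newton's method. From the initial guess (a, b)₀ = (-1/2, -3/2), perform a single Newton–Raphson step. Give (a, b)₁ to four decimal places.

At (-1/2, -3/2): F = (-2.7500, -3.2500).
Jacobian J = [[-10·a·b + 4·a + b^2 + 4, -5·a^2 + 2·a·b], [3·b + 1, 3·a]].
At the point, J = [[-3.2500, 0.2500], [-3.5000, -1.5000]] (det J = 5.7500).
Solving J·Δ = −F gives Δ = (-0.8587, -0.1630).
Then the next iterate is (a, b)₁ = (-1.3587, -1.6630).

(-1.3587, -1.6630)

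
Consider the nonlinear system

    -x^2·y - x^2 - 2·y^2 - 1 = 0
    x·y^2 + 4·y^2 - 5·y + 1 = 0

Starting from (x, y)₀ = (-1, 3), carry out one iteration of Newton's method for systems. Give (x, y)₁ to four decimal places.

At (-1, 3): F = (-23.0000, 13.0000).
Jacobian J = [[-2·x·y - 2·x, -x^2 - 4·y], [y^2, 2·x·y + 8·y - 5]].
At the point, J = [[8.0000, -13.0000], [9.0000, 13.0000]] (det J = 221.0000).
Solving J·Δ = −F gives Δ = (0.5882, -1.4072).
Then the next iterate is (x, y)₁ = (-0.4118, 1.5928).

(-0.4118, 1.5928)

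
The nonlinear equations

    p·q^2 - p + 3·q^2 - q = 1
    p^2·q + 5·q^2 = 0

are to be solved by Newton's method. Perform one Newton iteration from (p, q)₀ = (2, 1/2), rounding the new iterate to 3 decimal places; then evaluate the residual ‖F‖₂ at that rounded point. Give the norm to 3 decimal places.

2.106

At (2, 1/2): F = (-2.250, 3.250).
Jacobian J = [[q^2 - 1, 2·p·q + 6·q - 1], [2·p·q, p^2 + 10·q]].
At the point, J = [[-0.750, 4.000], [2.000, 9.000]] (det J = -14.750).
Solving J·Δ = −F gives Δ = (-2.254, 0.140).
Then the next iterate is (p, q)₁ = (-0.254, 0.640).
Re-evaluating at (-0.254, 0.640): F = (-0.26124, 2.08929), so ‖F‖₂ = 2.106.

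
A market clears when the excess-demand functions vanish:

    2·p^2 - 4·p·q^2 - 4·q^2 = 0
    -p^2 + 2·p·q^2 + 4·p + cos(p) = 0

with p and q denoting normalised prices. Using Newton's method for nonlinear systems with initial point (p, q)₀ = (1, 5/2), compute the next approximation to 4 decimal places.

(0.5195, 1.5523)

At (1, 5/2): F = (-48.0000, 16.040302).
Jacobian J = [[4·p - 4·q^2, -8·p·q - 8·q], [-2·p + 2·q^2 - sin(p) + 4, 4·p·q]].
At the point, J = [[-21.0000, -40.0000], [13.658529, 10.0000]] (det J = 336.341161).
Solving J·Δ = −F gives Δ = (-0.4805, -0.9477).
Then the next iterate is (p, q)₁ = (0.5195, 1.5523).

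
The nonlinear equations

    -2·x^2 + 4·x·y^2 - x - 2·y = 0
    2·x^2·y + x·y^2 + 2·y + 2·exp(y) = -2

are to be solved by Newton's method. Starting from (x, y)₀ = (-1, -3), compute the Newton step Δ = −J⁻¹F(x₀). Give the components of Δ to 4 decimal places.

(1.5080, -1.2643)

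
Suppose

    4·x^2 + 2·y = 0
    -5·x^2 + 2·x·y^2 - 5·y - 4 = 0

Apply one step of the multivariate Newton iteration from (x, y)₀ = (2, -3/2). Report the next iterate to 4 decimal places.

At (2, -3/2): F = (13.0000, -7.5000).
Jacobian J = [[8·x, 2], [-10·x + 2·y^2, 4·x·y - 5]].
At the point, J = [[16.0000, 2.0000], [-15.5000, -17.0000]] (det J = -241.0000).
Solving J·Δ = −F gives Δ = (-0.8548, 0.3382).
Then the next iterate is (x, y)₁ = (1.1452, -1.1618).

(1.1452, -1.1618)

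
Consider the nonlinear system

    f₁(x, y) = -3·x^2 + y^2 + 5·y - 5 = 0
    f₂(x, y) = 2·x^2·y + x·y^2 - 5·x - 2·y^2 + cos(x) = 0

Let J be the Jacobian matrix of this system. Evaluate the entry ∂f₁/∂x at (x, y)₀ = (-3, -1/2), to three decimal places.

∂f₁/∂x = -6·x.
At (-3, -1/2) this is 18.000.

18.000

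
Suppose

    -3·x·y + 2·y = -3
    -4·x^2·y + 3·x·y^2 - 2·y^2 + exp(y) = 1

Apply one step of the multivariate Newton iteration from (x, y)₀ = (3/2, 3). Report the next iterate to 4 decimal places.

(1.1855, 2.3323)

At (3/2, 3): F = (-4.5000, 14.585537).
Jacobian J = [[-3·y, -3·x + 2], [-8·x·y + 3·y^2, -4·x^2 + 6·x·y - 4·y + exp(y)]].
At the point, J = [[-9.0000, -2.5000], [-9.0000, 26.085537]] (det J = -257.269832).
Solving J·Δ = −F gives Δ = (-0.3145, -0.6677).
Then the next iterate is (x, y)₁ = (1.1855, 2.3323).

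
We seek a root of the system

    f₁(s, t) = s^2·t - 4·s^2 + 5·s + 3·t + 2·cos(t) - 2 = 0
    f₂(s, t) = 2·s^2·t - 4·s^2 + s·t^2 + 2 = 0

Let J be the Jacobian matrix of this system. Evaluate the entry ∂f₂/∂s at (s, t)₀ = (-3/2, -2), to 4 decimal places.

∂f₂/∂s = 4·s·t - 8·s + t^2.
At (-3/2, -2) this is 28.0000.

28.0000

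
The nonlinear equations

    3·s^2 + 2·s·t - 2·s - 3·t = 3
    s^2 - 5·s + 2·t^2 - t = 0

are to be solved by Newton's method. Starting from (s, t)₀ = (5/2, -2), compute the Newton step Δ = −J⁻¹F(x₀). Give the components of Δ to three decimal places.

At (5/2, -2): F = (6.750, 3.750).
Jacobian J = [[6·s + 2·t - 2, 2·s - 3], [2·s - 5, 4·t - 1]].
At the point, J = [[9.000, 2.000], [0.000, -9.000]] (det J = -81.000).
Solving J·Δ = −F gives Δ = (-0.843, 0.417).

(-0.843, 0.417)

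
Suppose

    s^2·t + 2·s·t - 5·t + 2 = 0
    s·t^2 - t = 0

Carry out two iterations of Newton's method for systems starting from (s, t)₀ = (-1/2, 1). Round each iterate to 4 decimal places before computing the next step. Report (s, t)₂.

(18.4500, 2.6000)

At (-1/2, 1): F = (-3.7500, -1.5000).
Jacobian J = [[2·s·t + 2·t, s^2 + 2·s - 5], [t^2, 2·s·t - 1]].
At the point, J = [[1.0000, -5.7500], [1.0000, -2.0000]] (det J = 3.7500).
Solving J·Δ = −F gives Δ = (0.3000, -0.6000).
Then the next iterate is (s, t)₁ = (-0.2000, 0.4000).
Round to (-0.2000, 0.4000) and repeat: F = (-0.1440, -0.4320), J = [[0.6400, -5.3600], [0.1600, -1.1600]].
Δ = (18.6500, 2.2000), so (s, t)₂ = (18.4500, 2.6000).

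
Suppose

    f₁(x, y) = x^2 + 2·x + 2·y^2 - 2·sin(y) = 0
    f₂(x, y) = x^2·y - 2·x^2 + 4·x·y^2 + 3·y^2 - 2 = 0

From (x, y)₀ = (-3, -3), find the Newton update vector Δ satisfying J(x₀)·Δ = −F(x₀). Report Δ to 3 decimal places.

(-0.142, 2.181)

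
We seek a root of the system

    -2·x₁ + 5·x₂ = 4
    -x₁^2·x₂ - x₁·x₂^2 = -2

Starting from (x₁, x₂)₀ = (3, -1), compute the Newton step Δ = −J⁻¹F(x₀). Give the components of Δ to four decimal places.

(0.2632, 3.1053)

At (3, -1): F = (-15.0000, 8.0000).
Jacobian J = [[-2, 5], [-2·x₁·x₂ - x₂^2, -x₁^2 - 2·x₁·x₂]].
At the point, J = [[-2.0000, 5.0000], [5.0000, -3.0000]] (det J = -19.0000).
Solving J·Δ = −F gives Δ = (0.2632, 3.1053).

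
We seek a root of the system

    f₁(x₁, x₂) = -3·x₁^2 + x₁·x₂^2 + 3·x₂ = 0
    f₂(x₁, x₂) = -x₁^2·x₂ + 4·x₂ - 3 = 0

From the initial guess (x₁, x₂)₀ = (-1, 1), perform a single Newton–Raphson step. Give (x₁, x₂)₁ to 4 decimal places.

(-0.8421, 0.8947)

At (-1, 1): F = (-1.0000, 0.0000).
Jacobian J = [[-6·x₁ + x₂^2, 2·x₁·x₂ + 3], [-2·x₁·x₂, -x₁^2 + 4]].
At the point, J = [[7.0000, 1.0000], [2.0000, 3.0000]] (det J = 19.0000).
Solving J·Δ = −F gives Δ = (0.1579, -0.1053).
Then the next iterate is (x₁, x₂)₁ = (-0.8421, 0.8947).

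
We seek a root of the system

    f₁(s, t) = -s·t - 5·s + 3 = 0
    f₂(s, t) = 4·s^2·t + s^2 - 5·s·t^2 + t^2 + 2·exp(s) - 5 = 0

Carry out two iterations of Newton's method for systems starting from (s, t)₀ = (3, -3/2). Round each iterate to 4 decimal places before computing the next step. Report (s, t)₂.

(0.5966, 0.4183)

At (3, -3/2): F = (-7.5000, -41.328926).
Jacobian J = [[-t - 5, -s], [8·s·t + 2·s - 5·t^2 + 2·exp(s), 4·s^2 - 10·s·t + 2·t]].
At the point, J = [[-3.5000, -3.0000], [-1.078926, 78.0000]] (det J = -276.236778).
Solving J·Δ = −F gives Δ = (-2.5666, 0.4944).
Then the next iterate is (s, t)₁ = (0.4334, -1.0056).
Round to (0.4334, -1.0056) and repeat: F = (1.268827, -3.662835), J = [[-3.9944, -0.4334], [-4.590987, 3.098413]].
Δ = (0.1632, 1.4239), so (s, t)₂ = (0.5966, 0.4183).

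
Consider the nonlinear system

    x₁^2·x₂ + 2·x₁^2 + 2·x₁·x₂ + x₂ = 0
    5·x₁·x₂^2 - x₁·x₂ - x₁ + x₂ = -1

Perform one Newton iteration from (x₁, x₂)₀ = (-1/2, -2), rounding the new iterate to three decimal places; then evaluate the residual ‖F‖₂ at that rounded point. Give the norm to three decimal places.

2.844

At (-1/2, -2): F = (0.000, -11.500).
Jacobian J = [[2·x₁·x₂ + 4·x₁ + 2·x₂, x₁^2 + 2·x₁ + 1], [5·x₂^2 - x₂ - 1, 10·x₁·x₂ - x₁ + 1]].
At the point, J = [[-4.000, 0.250], [21.000, 11.500]] (det J = -51.250).
Solving J·Δ = −F gives Δ = (0.056, 0.898).
Then the next iterate is (x₁, x₂)₁ = (-0.444, -1.102).
Re-evaluating at (-0.444, -1.102): F = (0.05360, -2.84326), so ‖F‖₂ = 2.844.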